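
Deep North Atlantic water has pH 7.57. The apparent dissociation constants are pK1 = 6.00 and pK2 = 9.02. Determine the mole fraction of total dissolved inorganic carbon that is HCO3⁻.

α₁ = 0.941

α₁ = 1 / (1 + [H⁺]/K1 + K2/[H⁺]) = 1 / (1 + 10^-1.57 + 10^-1.45)
   = 1 / (1 + 0.026915 + 0.035481) = 1/1.0624 = 0.9413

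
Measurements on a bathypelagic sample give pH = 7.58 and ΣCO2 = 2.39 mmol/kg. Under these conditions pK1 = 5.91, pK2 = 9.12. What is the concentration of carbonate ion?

[CO3²⁻] = 0.0656 mmol/kg

α₂ = 1 / (1 + [H⁺]/K2 + [H⁺]²/(K1K2)) = 1 / (1 + 10^+1.54 + 10^-0.13)
   = 1 / (1 + 34.674 + 0.74131) = 1/36.415 = 0.02746
[CO3²⁻] = α₂ × DIC = 0.02746 × 2.39 = 0.0656 mmol/kg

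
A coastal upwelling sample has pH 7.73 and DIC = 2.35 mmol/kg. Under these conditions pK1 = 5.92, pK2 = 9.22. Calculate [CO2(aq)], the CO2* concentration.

α₀ = 1 / (1 + K1/[H⁺] + K1K2/[H⁺]²) = 1 / (1 + 10^+1.81 + 10^+0.32)
   = 1 / (1 + 64.565 + 2.0893) = 1/67.655 = 0.01478
[CO2*] = α₀ × DIC = 0.01478 × 2.35 = 0.0347 mmol/kg

[CO2*] = 0.0347 mmol/kg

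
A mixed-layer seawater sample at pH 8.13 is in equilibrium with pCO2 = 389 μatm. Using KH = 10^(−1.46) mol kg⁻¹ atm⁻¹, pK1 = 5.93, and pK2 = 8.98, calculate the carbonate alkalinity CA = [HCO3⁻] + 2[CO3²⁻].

[CO2*] = KH · pCO2 = 10^(−1.46) × 389×10^-6 = 1.349×10^-5 mol/kg
α₀ = 1/(1 + K1/[H⁺] + K1K2/[H⁺]²) = 1/(1 + 10^+2.20 + 10^+1.35) = 0.005498
DIC = [CO2*]/α₀ = 1.349×10^-5 / 0.005498 = 2.453 mmol/kg
CA = (α₁ + 2α₂)·DIC = (0.8714 + 2×0.1231) × 2.453 = 2.74 mmol/kg

CA = 2.74 mmol/kg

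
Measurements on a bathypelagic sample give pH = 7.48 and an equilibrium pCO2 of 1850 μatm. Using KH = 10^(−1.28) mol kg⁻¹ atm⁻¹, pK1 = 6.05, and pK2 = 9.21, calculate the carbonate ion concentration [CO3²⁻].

[CO2*] = KH · pCO2 = 10^(−1.28) × 1850×10^-6 = 9.709×10^-5 mol/kg
α₀ = 1/(1 + K1/[H⁺] + K1K2/[H⁺]²) = 1/(1 + 10^+1.43 + 10^-0.30) = 0.03519
DIC = [CO2*]/α₀ = 9.709×10^-5 / 0.03519 = 2.759 mmol/kg
[CO3²⁻] = α₂·DIC; α₂ = 0.01764, so [CO3²⁻] = 0.01764 × 2.759 = 0.0487 mmol/kg

[CO3²⁻] = 0.0487 mmol/kg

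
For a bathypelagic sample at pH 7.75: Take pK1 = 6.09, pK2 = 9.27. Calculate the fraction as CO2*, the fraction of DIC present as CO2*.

α₀ = 0.0208

α₀ = 1 / (1 + K1/[H⁺] + K1K2/[H⁺]²) = 1 / (1 + 10^+1.66 + 10^+0.14)
   = 1 / (1 + 45.709 + 1.3804) = 1/48.089 = 0.02079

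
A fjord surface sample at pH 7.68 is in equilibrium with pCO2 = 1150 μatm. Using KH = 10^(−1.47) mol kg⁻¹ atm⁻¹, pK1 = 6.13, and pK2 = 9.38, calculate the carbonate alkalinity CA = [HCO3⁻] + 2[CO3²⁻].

[CO2*] = KH · pCO2 = 10^(−1.47) × 1150×10^-6 = 3.897×10^-5 mol/kg
α₀ = 1/(1 + K1/[H⁺] + K1K2/[H⁺]²) = 1/(1 + 10^+1.55 + 10^-0.15) = 0.02689
DIC = [CO2*]/α₀ = 3.897×10^-5 / 0.02689 = 1.449 mmol/kg
CA = (α₁ + 2α₂)·DIC = (0.9541 + 2×0.01904) × 1.449 = 1.44 mmol/kg

CA = 1.44 mmol/kg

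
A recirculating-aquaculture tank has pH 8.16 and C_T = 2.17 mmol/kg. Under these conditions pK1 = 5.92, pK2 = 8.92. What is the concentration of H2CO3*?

[CO2*] = 10.6 μmol/kg

α₀ = 1 / (1 + K1/[H⁺] + K1K2/[H⁺]²) = 1 / (1 + 10^+2.24 + 10^+1.48)
   = 1 / (1 + 173.78 + 30.200) = 1/204.98 = 0.004879
[CO2*] = α₀ × DIC = 0.004879 × 2.17 = 0.0106 mmol/kg = 10.6 μmol/kg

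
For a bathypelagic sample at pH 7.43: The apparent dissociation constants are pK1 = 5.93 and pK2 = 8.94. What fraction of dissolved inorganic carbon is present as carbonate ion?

α₂ = 0.0291

α₂ = 1 / (1 + [H⁺]/K2 + [H⁺]²/(K1K2)) = 1 / (1 + 10^+1.51 + 10^+0.01)
   = 1 / (1 + 32.359 + 1.0233) = 1/34.383 = 0.02908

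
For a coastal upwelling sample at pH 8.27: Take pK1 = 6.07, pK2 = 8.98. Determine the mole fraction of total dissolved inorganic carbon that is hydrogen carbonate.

α₁ = 1 / (1 + [H⁺]/K1 + K2/[H⁺]) = 1 / (1 + 10^-2.20 + 10^-0.71)
   = 1 / (1 + 0.0063096 + 0.19498) = 1/1.2013 = 0.8324

α₁ = 0.832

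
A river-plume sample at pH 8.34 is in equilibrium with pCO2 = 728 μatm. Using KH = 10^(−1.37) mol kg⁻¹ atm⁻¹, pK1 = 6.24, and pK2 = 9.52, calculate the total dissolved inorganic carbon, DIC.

DIC = 4.20 mmol/kg

[CO2*] = KH · pCO2 = 10^(−1.37) × 728×10^-6 = 3.105×10^-5 mol/kg
α₀ = 1/(1 + K1/[H⁺] + K1K2/[H⁺]²) = 1/(1 + 10^+2.10 + 10^+0.92) = 0.007396
DIC = [CO2*]/α₀ = 3.105×10^-5 / 0.007396 = 4.20 mmol/kg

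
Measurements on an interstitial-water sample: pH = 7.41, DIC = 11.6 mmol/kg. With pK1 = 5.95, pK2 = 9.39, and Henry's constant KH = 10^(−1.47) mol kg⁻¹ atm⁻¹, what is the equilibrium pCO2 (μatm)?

α₀ = 1 / (1 + K1/[H⁺] + K1K2/[H⁺]²) = 1 / (1 + 10^+1.46 + 10^-0.52)
   = 1 / (1 + 28.840 + 0.30200) = 1/30.142 = 0.03318
[CO2*] = α₀ × DIC = 0.03318 × 11.6 = 0.3848 mmol/kg
pCO2 = [CO2*]/KH = 3.848×10^-4 / 3.388×10^-2 = 1.14×10^4 μatm

pCO2 = 1.14×10^4 μatm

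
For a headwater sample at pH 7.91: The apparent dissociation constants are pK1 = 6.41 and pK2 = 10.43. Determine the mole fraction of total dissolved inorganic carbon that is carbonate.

α₂ = 1 / (1 + [H⁺]/K2 + [H⁺]²/(K1K2)) = 1 / (1 + 10^+2.52 + 10^+1.02)
   = 1 / (1 + 331.13 + 10.471) = 1/342.60 = 0.002919

α₂ = 0.00292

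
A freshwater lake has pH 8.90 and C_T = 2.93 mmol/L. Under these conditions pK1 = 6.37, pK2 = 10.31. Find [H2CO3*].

α₀ = 1 / (1 + K1/[H⁺] + K1K2/[H⁺]²) = 1 / (1 + 10^+2.53 + 10^+1.12)
   = 1 / (1 + 338.84 + 13.183) = 1/353.03 = 0.002833
[CO2*] = α₀ × DIC = 0.002833 × 2.93 = 0.00830 mmol/L = 8.30 μmol/L

[CO2*] = 8.30 μmol/L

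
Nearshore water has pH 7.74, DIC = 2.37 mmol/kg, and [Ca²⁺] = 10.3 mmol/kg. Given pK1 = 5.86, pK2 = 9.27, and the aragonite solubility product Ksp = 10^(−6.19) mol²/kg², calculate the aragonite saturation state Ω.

Ω = 1.07

α₂ = 1 / (1 + [H⁺]/K2 + [H⁺]²/(K1K2)) = 1 / (1 + 10^+1.53 + 10^-0.35)
   = 1 / (1 + 33.884 + 0.44668) = 1/35.331 = 0.02830
[CO3²⁻] = α₂ × DIC = 0.02830 × 2.37 = 0.06708 mmol/kg
Ksp = 10^(−6.19) = 6.457×10^-7
Ω = [Ca²⁺][CO3²⁻]/Ksp = (10.3×10^-3)(6.708×10^-5) / 6.457×10^-7 = 1.07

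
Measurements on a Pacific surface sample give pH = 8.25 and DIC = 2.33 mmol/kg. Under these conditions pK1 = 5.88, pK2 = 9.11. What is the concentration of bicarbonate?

[HCO3⁻] = 2.04 mmol/kg

α₁ = 1 / (1 + [H⁺]/K1 + K2/[H⁺]) = 1 / (1 + 10^-2.37 + 10^-0.86)
   = 1 / (1 + 0.0042658 + 0.13804) = 1/1.1423 = 0.8754
[HCO3⁻] = α₁ × DIC = 0.8754 × 2.33 = 2.04 mmol/kg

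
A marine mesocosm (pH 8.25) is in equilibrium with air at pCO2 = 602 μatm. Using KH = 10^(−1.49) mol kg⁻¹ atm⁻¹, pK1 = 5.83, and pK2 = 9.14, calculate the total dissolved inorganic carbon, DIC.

[CO2*] = KH · pCO2 = 10^(−1.49) × 602×10^-6 = 1.948×10^-5 mol/kg
α₀ = 1/(1 + K1/[H⁺] + K1K2/[H⁺]²) = 1/(1 + 10^+2.42 + 10^+1.53) = 0.003357
DIC = [CO2*]/α₀ = 1.948×10^-5 / 0.003357 = 5.80 mmol/kg

DIC = 5.80 mmol/kg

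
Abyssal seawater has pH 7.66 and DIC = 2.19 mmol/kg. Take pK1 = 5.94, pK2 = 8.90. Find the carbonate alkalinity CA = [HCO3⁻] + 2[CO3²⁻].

CA = 2.27 mmol/kg

CA = [HCO3⁻] + 2[CO3²⁻] = (α₁ + 2α₂)·DIC
At pH 7.66: [H⁺]/K1 = 10^-1.72 = 0.019055, K2/[H⁺] = 10^-1.24 = 0.057544
α₁ = 1/(1 + 0.019055 + 0.057544) = 1/1.0766 = 0.9289; α₂ = α₁·K2/[H⁺] = 0.05345
α₁ + 2α₂ = 1.0358
CA = 1.0358 × 2.19 = 2.27 mmol/kg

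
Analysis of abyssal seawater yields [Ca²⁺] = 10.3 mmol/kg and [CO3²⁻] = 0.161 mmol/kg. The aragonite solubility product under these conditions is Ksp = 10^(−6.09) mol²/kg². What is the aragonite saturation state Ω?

Ω = 2.04

Ksp = 10^(−6.09) = 8.128×10^-7
Ω = [Ca²⁺][CO3²⁻]/Ksp = (10.3×10^-3)(0.161×10^-3) / 8.128×10^-7 = 2.04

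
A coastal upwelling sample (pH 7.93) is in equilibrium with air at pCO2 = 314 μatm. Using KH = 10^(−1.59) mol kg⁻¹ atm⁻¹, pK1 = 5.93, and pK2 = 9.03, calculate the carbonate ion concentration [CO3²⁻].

[CO3²⁻] = 0.0641 mmol/kg

[CO2*] = KH · pCO2 = 10^(−1.59) × 314×10^-6 = 8.071×10^-6 mol/kg
α₀ = 1/(1 + K1/[H⁺] + K1K2/[H⁺]²) = 1/(1 + 10^+2.00 + 10^+0.90) = 0.009179
DIC = [CO2*]/α₀ = 8.071×10^-6 / 0.009179 = 0.8793 mmol/kg
[CO3²⁻] = α₂·DIC; α₂ = 0.07291, so [CO3²⁻] = 0.07291 × 0.8793 = 0.0641 mmol/kg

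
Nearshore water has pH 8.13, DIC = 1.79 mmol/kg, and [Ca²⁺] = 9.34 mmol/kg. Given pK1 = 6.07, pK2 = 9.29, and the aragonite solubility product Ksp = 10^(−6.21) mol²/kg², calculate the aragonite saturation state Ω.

Ω = 1.74

α₂ = 1 / (1 + [H⁺]/K2 + [H⁺]²/(K1K2)) = 1 / (1 + 10^+1.16 + 10^-0.90)
   = 1 / (1 + 14.454 + 0.12589) = 1/15.580 = 0.06418
[CO3²⁻] = α₂ × DIC = 0.06418 × 1.79 = 0.1149 mmol/kg
Ksp = 10^(−6.21) = 6.166×10^-7
Ω = [Ca²⁺][CO3²⁻]/Ksp = (9.34×10^-3)(1.149×10^-4) / 6.166×10^-7 = 1.74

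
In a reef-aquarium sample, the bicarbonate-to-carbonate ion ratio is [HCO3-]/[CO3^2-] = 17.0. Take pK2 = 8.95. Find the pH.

From K2 = [H⁺][CO3^2-]/[HCO3-]:  pH = pK2 − log₁₀([HCO3-]/[CO3^2-])
log₁₀(17.0) = +1.230
pH = 8.95 − (+1.230) = 7.72

pH = 7.72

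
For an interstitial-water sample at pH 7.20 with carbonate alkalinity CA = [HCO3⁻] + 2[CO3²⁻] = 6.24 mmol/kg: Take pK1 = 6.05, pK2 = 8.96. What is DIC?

DIC = 6.56 mmol/kg

CA = [HCO3⁻] + 2[CO3²⁻] = (α₁ + 2α₂)·DIC
At pH 7.20: [H⁺]/K1 = 10^-1.15 = 0.070795, K2/[H⁺] = 10^-1.76 = 0.017378
α₁ = 1/(1 + 0.070795 + 0.017378) = 1/1.0882 = 0.9190; α₂ = α₁·K2/[H⁺] = 0.01597
α₁ + 2α₂ = 0.9509
DIC = CA / (α₁ + 2α₂) = 6.24 / 0.9509 = 6.56 mmol/kg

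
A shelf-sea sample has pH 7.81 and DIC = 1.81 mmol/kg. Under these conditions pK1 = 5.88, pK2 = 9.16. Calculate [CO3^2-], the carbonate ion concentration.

[CO3²⁻] = 0.0765 mmol/kg

α₂ = 1 / (1 + [H⁺]/K2 + [H⁺]²/(K1K2)) = 1 / (1 + 10^+1.35 + 10^-0.58)
   = 1 / (1 + 22.387 + 0.26303) = 1/23.650 = 0.04228
[CO3²⁻] = α₂ × DIC = 0.04228 × 1.81 = 0.0765 mmol/kg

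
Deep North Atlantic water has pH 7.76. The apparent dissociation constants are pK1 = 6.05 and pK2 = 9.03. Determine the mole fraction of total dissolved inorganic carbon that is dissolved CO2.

α₀ = 0.0182

α₀ = 1 / (1 + K1/[H⁺] + K1K2/[H⁺]²) = 1 / (1 + 10^+1.71 + 10^+0.44)
   = 1 / (1 + 51.286 + 2.7542) = 1/55.040 = 0.01817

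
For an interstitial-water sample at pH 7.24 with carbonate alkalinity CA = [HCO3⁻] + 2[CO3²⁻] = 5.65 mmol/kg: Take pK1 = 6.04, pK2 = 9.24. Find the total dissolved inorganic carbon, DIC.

DIC = 5.94 mmol/kg

CA = [HCO3⁻] + 2[CO3²⁻] = (α₁ + 2α₂)·DIC
At pH 7.24: [H⁺]/K1 = 10^-1.20 = 0.063096, K2/[H⁺] = 10^-2.00 = 0.010000
α₁ = 1/(1 + 0.063096 + 0.010000) = 1/1.0731 = 0.9319; α₂ = α₁·K2/[H⁺] = 0.009319
α₁ + 2α₂ = 0.9505
DIC = CA / (α₁ + 2α₂) = 5.65 / 0.9505 = 5.94 mmol/kg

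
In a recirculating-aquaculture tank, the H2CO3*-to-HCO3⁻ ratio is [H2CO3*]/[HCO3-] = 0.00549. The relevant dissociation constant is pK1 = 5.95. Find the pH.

From K1 = [H⁺][HCO3-]/[H2CO3*]:  pH = pK1 − log₁₀([H2CO3*]/[HCO3-])
log₁₀(0.00549) = -2.260
pH = 5.95 − (-2.260) = 8.21

pH = 8.21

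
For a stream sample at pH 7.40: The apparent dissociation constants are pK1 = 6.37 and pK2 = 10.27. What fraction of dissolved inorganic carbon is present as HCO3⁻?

α₁ = 0.914

α₁ = 1 / (1 + [H⁺]/K1 + K2/[H⁺]) = 1 / (1 + 10^-1.03 + 10^-2.87)
   = 1 / (1 + 0.093325 + 0.0013490) = 1/1.0947 = 0.9135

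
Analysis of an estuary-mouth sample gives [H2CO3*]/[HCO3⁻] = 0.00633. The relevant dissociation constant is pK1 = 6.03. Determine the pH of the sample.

pH = 8.23

From K1 = [H⁺][HCO3⁻]/[H2CO3*]:  pH = pK1 − log₁₀([H2CO3*]/[HCO3⁻])
log₁₀(0.00633) = -2.199
pH = 6.03 − (-2.199) = 8.23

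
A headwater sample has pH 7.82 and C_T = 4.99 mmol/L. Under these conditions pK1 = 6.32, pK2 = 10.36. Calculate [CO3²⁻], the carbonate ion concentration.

α₂ = 1 / (1 + [H⁺]/K2 + [H⁺]²/(K1K2)) = 1 / (1 + 10^+2.54 + 10^+1.04)
   = 1 / (1 + 346.74 + 10.965) = 1/358.70 = 0.002788
[CO3²⁻] = α₂ × DIC = 0.002788 × 4.99 = 0.0139 mmol/L = 13.9 μmol/L

[CO3²⁻] = 13.9 μmol/L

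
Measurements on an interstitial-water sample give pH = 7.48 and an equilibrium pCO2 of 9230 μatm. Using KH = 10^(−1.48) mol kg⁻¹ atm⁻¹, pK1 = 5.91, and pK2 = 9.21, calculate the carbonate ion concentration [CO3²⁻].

[CO2*] = KH · pCO2 = 10^(−1.48) × 9230×10^-6 = 3.056×10^-4 mol/kg
α₀ = 1/(1 + K1/[H⁺] + K1K2/[H⁺]²) = 1/(1 + 10^+1.57 + 10^-0.16) = 0.02574
DIC = [CO2*]/α₀ = 3.056×10^-4 / 0.02574 = 11.87 mmol/kg
[CO3²⁻] = α₂·DIC; α₂ = 0.01781, so [CO3²⁻] = 0.01781 × 11.87 = 0.211 mmol/kg

[CO3²⁻] = 0.211 mmol/kg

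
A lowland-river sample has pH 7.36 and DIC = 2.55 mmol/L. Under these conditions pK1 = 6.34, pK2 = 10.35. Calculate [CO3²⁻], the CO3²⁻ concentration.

[CO3²⁻] = 2.38 μmol/L

α₂ = 1 / (1 + [H⁺]/K2 + [H⁺]²/(K1K2)) = 1 / (1 + 10^+2.99 + 10^+1.97)
   = 1 / (1 + 977.24 + 93.325) = 1/1071.6 = 0.0009332
[CO3²⁻] = α₂ × DIC = 0.0009332 × 2.55 = 0.00238 mmol/L = 2.38 μmol/L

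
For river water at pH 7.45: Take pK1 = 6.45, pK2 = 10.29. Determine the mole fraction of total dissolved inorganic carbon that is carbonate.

α₂ = 1 / (1 + [H⁺]/K2 + [H⁺]²/(K1K2)) = 1 / (1 + 10^+2.84 + 10^+1.84)
   = 1 / (1 + 691.83 + 69.183) = 1/762.01 = 0.001312

α₂ = 0.00131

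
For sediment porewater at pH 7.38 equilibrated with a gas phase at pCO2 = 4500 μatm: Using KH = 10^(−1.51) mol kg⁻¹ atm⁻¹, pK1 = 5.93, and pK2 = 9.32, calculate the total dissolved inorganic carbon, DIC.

[CO2*] = KH · pCO2 = 10^(−1.51) × 4500×10^-6 = 1.391×10^-4 mol/kg
α₀ = 1/(1 + K1/[H⁺] + K1K2/[H⁺]²) = 1/(1 + 10^+1.45 + 10^-0.49) = 0.03389
DIC = [CO2*]/α₀ = 1.391×10^-4 / 0.03389 = 4.10 mmol/kg

DIC = 4.10 mmol/kg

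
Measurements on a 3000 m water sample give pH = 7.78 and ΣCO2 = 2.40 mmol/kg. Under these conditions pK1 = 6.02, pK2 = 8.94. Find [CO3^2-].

[CO3²⁻] = 0.153 mmol/kg

α₂ = 1 / (1 + [H⁺]/K2 + [H⁺]²/(K1K2)) = 1 / (1 + 10^+1.16 + 10^-0.60)
   = 1 / (1 + 14.454 + 0.25119) = 1/15.706 = 0.06367
[CO3²⁻] = α₂ × DIC = 0.06367 × 2.40 = 0.153 mmol/kg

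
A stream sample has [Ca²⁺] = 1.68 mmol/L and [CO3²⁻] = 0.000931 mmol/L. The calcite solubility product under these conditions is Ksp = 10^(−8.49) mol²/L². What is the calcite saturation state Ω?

Ω = 0.483

Ksp = 10^(−8.49) = 3.236×10^-9
Ω = [Ca²⁺][CO3²⁻]/Ksp = (1.68×10^-3)(0.000931×10^-3) / 3.236×10^-9 = 0.483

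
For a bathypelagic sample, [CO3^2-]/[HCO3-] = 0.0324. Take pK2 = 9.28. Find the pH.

From K2 = [H⁺][CO3^2-]/[HCO3-]:  pH = pK2 + log₁₀([CO3^2-]/[HCO3-])
log₁₀(0.0324) = -1.489
pH = 9.28 + (-1.489) = 7.79

pH = 7.79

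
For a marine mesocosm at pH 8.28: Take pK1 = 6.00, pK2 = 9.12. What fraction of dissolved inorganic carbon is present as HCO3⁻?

α₁ = 0.870

α₁ = 1 / (1 + [H⁺]/K1 + K2/[H⁺]) = 1 / (1 + 10^-2.28 + 10^-0.84)
   = 1 / (1 + 0.0052481 + 0.14454) = 1/1.1498 = 0.8697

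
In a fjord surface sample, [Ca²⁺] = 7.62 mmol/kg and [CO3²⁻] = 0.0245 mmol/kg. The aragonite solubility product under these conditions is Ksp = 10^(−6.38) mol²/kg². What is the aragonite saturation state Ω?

Ω = 0.448

Ksp = 10^(−6.38) = 4.169×10^-7
Ω = [Ca²⁺][CO3²⁻]/Ksp = (7.62×10^-3)(0.0245×10^-3) / 4.169×10^-7 = 0.448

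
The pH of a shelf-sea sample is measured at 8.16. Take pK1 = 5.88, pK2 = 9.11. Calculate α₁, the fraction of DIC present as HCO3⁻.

α₁ = 1 / (1 + [H⁺]/K1 + K2/[H⁺]) = 1 / (1 + 10^-2.28 + 10^-0.95)
   = 1 / (1 + 0.0052481 + 0.11220) = 1/1.1174 = 0.8949

α₁ = 0.895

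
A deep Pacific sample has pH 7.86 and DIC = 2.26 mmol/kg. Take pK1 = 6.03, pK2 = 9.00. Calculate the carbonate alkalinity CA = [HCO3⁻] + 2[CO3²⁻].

CA = [HCO3⁻] + 2[CO3²⁻] = (α₁ + 2α₂)·DIC
At pH 7.86: [H⁺]/K1 = 10^-1.83 = 0.014791, K2/[H⁺] = 10^-1.14 = 0.072444
α₁ = 1/(1 + 0.014791 + 0.072444) = 1/1.0872 = 0.9198; α₂ = α₁·K2/[H⁺] = 0.06663
α₁ + 2α₂ = 1.0530
CA = 1.0530 × 2.26 = 2.38 mmol/kg

CA = 2.38 mmol/kg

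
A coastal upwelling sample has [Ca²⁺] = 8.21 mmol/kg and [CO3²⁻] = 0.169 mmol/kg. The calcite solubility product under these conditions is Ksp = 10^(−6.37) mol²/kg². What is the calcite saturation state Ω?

Ω = 3.25

Ksp = 10^(−6.37) = 4.266×10^-7
Ω = [Ca²⁺][CO3²⁻]/Ksp = (8.21×10^-3)(0.169×10^-3) / 4.266×10^-7 = 3.25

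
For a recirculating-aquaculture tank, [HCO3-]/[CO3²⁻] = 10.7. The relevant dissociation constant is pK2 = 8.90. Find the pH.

From K2 = [H⁺][CO3²⁻]/[HCO3-]:  pH = pK2 − log₁₀([HCO3-]/[CO3²⁻])
log₁₀(10.7) = +1.029
pH = 8.90 − (+1.029) = 7.87

pH = 7.87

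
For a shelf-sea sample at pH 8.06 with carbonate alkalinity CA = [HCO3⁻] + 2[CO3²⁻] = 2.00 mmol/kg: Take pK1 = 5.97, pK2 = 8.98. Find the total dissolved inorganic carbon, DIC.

DIC = 1.82 mmol/kg

CA = [HCO3⁻] + 2[CO3²⁻] = (α₁ + 2α₂)·DIC
At pH 8.06: [H⁺]/K1 = 10^-2.09 = 0.0081283, K2/[H⁺] = 10^-0.92 = 0.12023
α₁ = 1/(1 + 0.0081283 + 0.12023) = 1/1.1284 = 0.8862; α₂ = α₁·K2/[H⁺] = 0.1066
α₁ + 2α₂ = 1.0993
DIC = CA / (α₁ + 2α₂) = 2.00 / 1.0993 = 1.82 mmol/kg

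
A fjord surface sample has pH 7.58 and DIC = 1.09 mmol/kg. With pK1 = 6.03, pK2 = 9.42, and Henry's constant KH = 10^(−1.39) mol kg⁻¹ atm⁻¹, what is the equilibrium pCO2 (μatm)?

α₀ = 1 / (1 + K1/[H⁺] + K1K2/[H⁺]²) = 1 / (1 + 10^+1.55 + 10^-0.29)
   = 1 / (1 + 35.481 + 0.51286) = 1/36.994 = 0.02703
[CO2*] = α₀ × DIC = 0.02703 × 1.09 = 0.02946 mmol/kg
pCO2 = [CO2*]/KH = 2.946×10^-5 / 4.074×10^-2 = 723 μatm

pCO2 = 723 μatm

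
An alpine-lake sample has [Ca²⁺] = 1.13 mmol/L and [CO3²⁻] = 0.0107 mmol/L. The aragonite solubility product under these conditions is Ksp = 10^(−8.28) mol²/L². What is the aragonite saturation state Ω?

Ksp = 10^(−8.28) = 5.248×10^-9
Ω = [Ca²⁺][CO3²⁻]/Ksp = (1.13×10^-3)(0.0107×10^-3) / 5.248×10^-9 = 2.30

Ω = 2.30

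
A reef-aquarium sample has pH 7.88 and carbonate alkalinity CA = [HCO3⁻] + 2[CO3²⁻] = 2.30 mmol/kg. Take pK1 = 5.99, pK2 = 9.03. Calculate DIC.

CA = [HCO3⁻] + 2[CO3²⁻] = (α₁ + 2α₂)·DIC
At pH 7.88: [H⁺]/K1 = 10^-1.89 = 0.012882, K2/[H⁺] = 10^-1.15 = 0.070795
α₁ = 1/(1 + 0.012882 + 0.070795) = 1/1.0837 = 0.9228; α₂ = α₁·K2/[H⁺] = 0.06533
α₁ + 2α₂ = 1.0534
DIC = CA / (α₁ + 2α₂) = 2.30 / 1.0534 = 2.18 mmol/kg

DIC = 2.18 mmol/kg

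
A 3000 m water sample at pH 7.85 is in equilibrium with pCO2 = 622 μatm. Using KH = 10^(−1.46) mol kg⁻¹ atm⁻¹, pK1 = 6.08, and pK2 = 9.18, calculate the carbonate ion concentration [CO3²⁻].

[CO3²⁻] = 0.0594 mmol/kg

[CO2*] = KH · pCO2 = 10^(−1.46) × 622×10^-6 = 2.157×10^-5 mol/kg
α₀ = 1/(1 + K1/[H⁺] + K1K2/[H⁺]²) = 1/(1 + 10^+1.77 + 10^+0.44) = 0.01596
DIC = [CO2*]/α₀ = 2.157×10^-5 / 0.01596 = 1.351 mmol/kg
[CO3²⁻] = α₂·DIC; α₂ = 0.04397, so [CO3²⁻] = 0.04397 × 1.351 = 0.0594 mmol/kg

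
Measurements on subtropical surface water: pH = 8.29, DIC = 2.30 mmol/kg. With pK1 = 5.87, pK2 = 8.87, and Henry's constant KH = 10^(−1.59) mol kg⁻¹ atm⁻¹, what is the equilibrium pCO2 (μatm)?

pCO2 = 269 μatm

α₀ = 1 / (1 + K1/[H⁺] + K1K2/[H⁺]²) = 1 / (1 + 10^+2.42 + 10^+1.84)
   = 1 / (1 + 263.03 + 69.183) = 1/333.21 = 0.003001
[CO2*] = α₀ × DIC = 0.003001 × 2.30 = 0.006903 mmol/kg = 6.903 μmol/kg
pCO2 = [CO2*]/KH = 6.903×10^-6 / 2.570×10^-2 = 269 μatm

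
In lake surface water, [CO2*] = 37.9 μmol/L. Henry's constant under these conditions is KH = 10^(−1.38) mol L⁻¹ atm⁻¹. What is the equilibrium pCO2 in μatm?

KH = 10^(−1.38) = 4.169×10^-2 mol L⁻¹ atm⁻¹
pCO2 = [CO2*]/KH = 37.9×10^-6 / 4.169×10^-2 = 9.09×10^-4 atm = 909 μatm

pCO2 = 909 μatm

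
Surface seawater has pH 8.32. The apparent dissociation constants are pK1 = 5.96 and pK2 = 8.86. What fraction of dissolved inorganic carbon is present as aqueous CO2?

α₀ = 0.00338

α₀ = 1 / (1 + K1/[H⁺] + K1K2/[H⁺]²) = 1 / (1 + 10^+2.36 + 10^+1.82)
   = 1 / (1 + 229.09 + 66.069) = 1/296.16 = 0.003377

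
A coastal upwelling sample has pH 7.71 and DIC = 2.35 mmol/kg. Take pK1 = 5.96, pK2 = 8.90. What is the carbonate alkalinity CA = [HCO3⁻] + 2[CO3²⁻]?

CA = [HCO3⁻] + 2[CO3²⁻] = (α₁ + 2α₂)·DIC
At pH 7.71: [H⁺]/K1 = 10^-1.75 = 0.017783, K2/[H⁺] = 10^-1.19 = 0.064565
α₁ = 1/(1 + 0.017783 + 0.064565) = 1/1.0823 = 0.9239; α₂ = α₁·K2/[H⁺] = 0.05965
α₁ + 2α₂ = 1.0432
CA = 1.0432 × 2.35 = 2.45 mmol/kg

CA = 2.45 mmol/kg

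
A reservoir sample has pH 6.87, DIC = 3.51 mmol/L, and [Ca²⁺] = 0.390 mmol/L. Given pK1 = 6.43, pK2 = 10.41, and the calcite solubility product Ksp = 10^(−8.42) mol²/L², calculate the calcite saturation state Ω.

Ω = 0.0762

α₂ = 1 / (1 + [H⁺]/K2 + [H⁺]²/(K1K2)) = 1 / (1 + 10^+3.54 + 10^+3.10)
   = 1 / (1 + 3467.4 + 1258.9) = 1/4727.3 = 0.0002115
[CO3²⁻] = α₂ × DIC = 0.0002115 × 3.51 = 0.0007425 mmol/L = 0.7425 μmol/L
Ksp = 10^(−8.42) = 3.802×10^-9
Ω = [Ca²⁺][CO3²⁻]/Ksp = (0.390×10^-3)(7.425×10^-7) / 3.802×10^-9 = 0.0762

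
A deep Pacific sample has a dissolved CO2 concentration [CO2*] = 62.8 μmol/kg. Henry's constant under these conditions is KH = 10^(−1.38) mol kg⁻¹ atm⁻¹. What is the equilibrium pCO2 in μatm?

pCO2 = 1510 μatm

KH = 10^(−1.38) = 4.169×10^-2 mol kg⁻¹ atm⁻¹
pCO2 = [CO2*]/KH = 62.8×10^-6 / 4.169×10^-2 = 1.51×10^-3 atm = 1510 μatm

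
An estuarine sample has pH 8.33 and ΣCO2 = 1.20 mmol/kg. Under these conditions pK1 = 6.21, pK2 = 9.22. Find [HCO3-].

α₁ = 1 / (1 + [H⁺]/K1 + K2/[H⁺]) = 1 / (1 + 10^-2.12 + 10^-0.89)
   = 1 / (1 + 0.0075858 + 0.12882) = 1/1.1364 = 0.8800
[HCO3⁻] = α₁ × DIC = 0.8800 × 1.20 = 1.06 mmol/kg

[HCO3⁻] = 1.06 mmol/kg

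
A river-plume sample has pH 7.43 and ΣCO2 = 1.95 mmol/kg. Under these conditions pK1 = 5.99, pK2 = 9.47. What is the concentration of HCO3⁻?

α₁ = 1 / (1 + [H⁺]/K1 + K2/[H⁺]) = 1 / (1 + 10^-1.44 + 10^-2.04)
   = 1 / (1 + 0.036308 + 0.0091201) = 1/1.0454 = 0.9565
[HCO3⁻] = α₁ × DIC = 0.9565 × 1.95 = 1.87 mmol/kg

[HCO3⁻] = 1.87 mmol/kg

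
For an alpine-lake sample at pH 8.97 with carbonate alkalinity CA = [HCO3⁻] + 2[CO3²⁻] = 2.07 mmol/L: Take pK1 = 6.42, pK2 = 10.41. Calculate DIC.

CA = [HCO3⁻] + 2[CO3²⁻] = (α₁ + 2α₂)·DIC
At pH 8.97: [H⁺]/K1 = 10^-2.55 = 0.0028184, K2/[H⁺] = 10^-1.44 = 0.036308
α₁ = 1/(1 + 0.0028184 + 0.036308) = 1/1.0391 = 0.9623; α₂ = α₁·K2/[H⁺] = 0.03494
α₁ + 2α₂ = 1.0322
DIC = CA / (α₁ + 2α₂) = 2.07 / 1.0322 = 2.01 mmol/L

DIC = 2.01 mmol/L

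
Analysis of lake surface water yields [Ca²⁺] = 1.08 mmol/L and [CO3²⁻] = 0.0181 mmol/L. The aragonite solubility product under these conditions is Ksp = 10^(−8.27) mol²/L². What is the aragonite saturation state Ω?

Ω = 3.64

Ksp = 10^(−8.27) = 5.370×10^-9
Ω = [Ca²⁺][CO3²⁻]/Ksp = (1.08×10^-3)(0.0181×10^-3) / 5.370×10^-9 = 3.64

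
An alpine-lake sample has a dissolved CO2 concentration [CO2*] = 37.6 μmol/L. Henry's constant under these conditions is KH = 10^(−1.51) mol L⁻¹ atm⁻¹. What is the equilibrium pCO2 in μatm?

pCO2 = 1220 μatm

KH = 10^(−1.51) = 3.090×10^-2 mol L⁻¹ atm⁻¹
pCO2 = [CO2*]/KH = 37.6×10^-6 / 3.090×10^-2 = 1.22×10^-3 atm = 1220 μatm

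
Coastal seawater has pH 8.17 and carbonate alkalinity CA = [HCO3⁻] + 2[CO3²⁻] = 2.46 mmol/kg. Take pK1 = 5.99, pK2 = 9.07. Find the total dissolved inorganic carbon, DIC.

DIC = 2.23 mmol/kg

CA = [HCO3⁻] + 2[CO3²⁻] = (α₁ + 2α₂)·DIC
At pH 8.17: [H⁺]/K1 = 10^-2.18 = 0.0066069, K2/[H⁺] = 10^-0.90 = 0.12589
α₁ = 1/(1 + 0.0066069 + 0.12589) = 1/1.1325 = 0.8830; α₂ = α₁·K2/[H⁺] = 0.1112
α₁ + 2α₂ = 1.1053
DIC = CA / (α₁ + 2α₂) = 2.46 / 1.1053 = 2.23 mmol/kg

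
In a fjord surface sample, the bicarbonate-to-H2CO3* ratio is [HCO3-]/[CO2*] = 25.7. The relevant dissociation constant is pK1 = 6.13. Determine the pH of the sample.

pH = 7.54

From K1 = [H⁺][HCO3-]/[CO2*]:  pH = pK1 + log₁₀([HCO3-]/[CO2*])
log₁₀(25.7) = +1.410
pH = 6.13 + (+1.410) = 7.54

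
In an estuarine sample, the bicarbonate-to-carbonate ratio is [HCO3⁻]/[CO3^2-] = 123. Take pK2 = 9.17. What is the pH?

pH = 7.08

From K2 = [H⁺][CO3^2-]/[HCO3⁻]:  pH = pK2 − log₁₀([HCO3⁻]/[CO3^2-])
log₁₀(123) = +2.090
pH = 9.17 − (+2.090) = 7.08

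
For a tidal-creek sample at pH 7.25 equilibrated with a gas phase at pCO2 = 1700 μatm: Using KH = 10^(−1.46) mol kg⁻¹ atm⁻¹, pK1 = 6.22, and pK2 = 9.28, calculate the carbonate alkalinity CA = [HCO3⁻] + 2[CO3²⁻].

[CO2*] = KH · pCO2 = 10^(−1.46) × 1700×10^-6 = 5.895×10^-5 mol/kg
α₀ = 1/(1 + K1/[H⁺] + K1K2/[H⁺]²) = 1/(1 + 10^+1.03 + 10^-1.00) = 0.08464
DIC = [CO2*]/α₀ = 5.895×10^-5 / 0.08464 = 0.6964 mmol/kg
CA = (α₁ + 2α₂)·DIC = (0.9069 + 2×0.008464) × 0.6964 = 0.643 mmol/kg

CA = 0.643 mmol/kg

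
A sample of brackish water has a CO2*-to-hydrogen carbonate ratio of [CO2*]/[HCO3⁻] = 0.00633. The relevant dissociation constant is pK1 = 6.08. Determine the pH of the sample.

From K1 = [H⁺][HCO3⁻]/[CO2*]:  pH = pK1 − log₁₀([CO2*]/[HCO3⁻])
log₁₀(0.00633) = -2.199
pH = 6.08 − (-2.199) = 8.28

pH = 8.28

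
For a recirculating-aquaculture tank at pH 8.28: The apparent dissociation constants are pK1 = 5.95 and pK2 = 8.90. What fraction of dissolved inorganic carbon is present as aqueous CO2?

α₀ = 1 / (1 + K1/[H⁺] + K1K2/[H⁺]²) = 1 / (1 + 10^+2.33 + 10^+1.71)
   = 1 / (1 + 213.80 + 51.286) = 1/266.08 = 0.003758

α₀ = 0.00376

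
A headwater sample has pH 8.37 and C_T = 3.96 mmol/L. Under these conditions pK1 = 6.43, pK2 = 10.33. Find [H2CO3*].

[CO2*] = 0.0445 mmol/L

α₀ = 1 / (1 + K1/[H⁺] + K1K2/[H⁺]²) = 1 / (1 + 10^+1.94 + 10^-0.02)
   = 1 / (1 + 87.096 + 0.95499) = 1/89.051 = 0.01123
[CO2*] = α₀ × DIC = 0.01123 × 3.96 = 0.0445 mmol/L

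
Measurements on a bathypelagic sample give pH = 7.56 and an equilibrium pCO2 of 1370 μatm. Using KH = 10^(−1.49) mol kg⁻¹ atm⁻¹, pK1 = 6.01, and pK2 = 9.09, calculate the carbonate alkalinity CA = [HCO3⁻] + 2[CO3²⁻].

CA = 1.67 mmol/kg

[CO2*] = KH · pCO2 = 10^(−1.49) × 1370×10^-6 = 4.433×10^-5 mol/kg
α₀ = 1/(1 + K1/[H⁺] + K1K2/[H⁺]²) = 1/(1 + 10^+1.55 + 10^+0.02) = 0.02665
DIC = [CO2*]/α₀ = 4.433×10^-5 / 0.02665 = 1.664 mmol/kg
CA = (α₁ + 2α₂)·DIC = (0.9455 + 2×0.02790) × 1.664 = 1.67 mmol/kg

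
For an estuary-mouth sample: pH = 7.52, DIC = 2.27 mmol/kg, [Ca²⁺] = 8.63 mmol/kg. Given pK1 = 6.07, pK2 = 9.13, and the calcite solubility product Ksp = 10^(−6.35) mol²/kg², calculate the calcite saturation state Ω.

α₂ = 1 / (1 + [H⁺]/K2 + [H⁺]²/(K1K2)) = 1 / (1 + 10^+1.61 + 10^+0.16)
   = 1 / (1 + 40.738 + 1.4454) = 1/43.183 = 0.02316
[CO3²⁻] = α₂ × DIC = 0.02316 × 2.27 = 0.05257 mmol/kg
Ksp = 10^(−6.35) = 4.467×10^-7
Ω = [Ca²⁺][CO3²⁻]/Ksp = (8.63×10^-3)(5.257×10^-5) / 4.467×10^-7 = 1.02

Ω = 1.02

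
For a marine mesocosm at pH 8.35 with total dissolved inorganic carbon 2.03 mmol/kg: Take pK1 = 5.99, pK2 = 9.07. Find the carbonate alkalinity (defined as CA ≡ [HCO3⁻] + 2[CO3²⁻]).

CA = 2.35 mmol/kg

CA = [HCO3⁻] + 2[CO3²⁻] = (α₁ + 2α₂)·DIC
At pH 8.35: [H⁺]/K1 = 10^-2.36 = 0.0043652, K2/[H⁺] = 10^-0.72 = 0.19055
α₁ = 1/(1 + 0.0043652 + 0.19055) = 1/1.1949 = 0.8369; α₂ = α₁·K2/[H⁺] = 0.1595
α₁ + 2α₂ = 1.1558
CA = 1.1558 × 2.03 = 2.35 mmol/kg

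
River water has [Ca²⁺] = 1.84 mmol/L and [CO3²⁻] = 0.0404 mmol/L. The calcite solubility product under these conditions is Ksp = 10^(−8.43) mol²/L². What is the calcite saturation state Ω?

Ω = 20.0

Ksp = 10^(−8.43) = 3.715×10^-9
Ω = [Ca²⁺][CO3²⁻]/Ksp = (1.84×10^-3)(0.0404×10^-3) / 3.715×10^-9 = 20.0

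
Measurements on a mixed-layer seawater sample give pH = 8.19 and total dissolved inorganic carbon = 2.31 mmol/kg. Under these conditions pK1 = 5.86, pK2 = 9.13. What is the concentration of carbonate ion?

α₂ = 1 / (1 + [H⁺]/K2 + [H⁺]²/(K1K2)) = 1 / (1 + 10^+0.94 + 10^-1.39)
   = 1 / (1 + 8.7096 + 0.040738) = 1/9.7504 = 0.1026
[CO3²⁻] = α₂ × DIC = 0.1026 × 2.31 = 0.237 mmol/kg

[CO3²⁻] = 0.237 mmol/kg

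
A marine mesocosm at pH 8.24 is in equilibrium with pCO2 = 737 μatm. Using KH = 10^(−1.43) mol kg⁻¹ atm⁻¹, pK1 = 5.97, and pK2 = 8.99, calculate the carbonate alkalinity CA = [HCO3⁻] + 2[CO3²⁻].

[CO2*] = KH · pCO2 = 10^(−1.43) × 737×10^-6 = 2.738×10^-5 mol/kg
α₀ = 1/(1 + K1/[H⁺] + K1K2/[H⁺]²) = 1/(1 + 10^+2.27 + 10^+1.52) = 0.004539
DIC = [CO2*]/α₀ = 2.738×10^-5 / 0.004539 = 6.033 mmol/kg
CA = (α₁ + 2α₂)·DIC = (0.8452 + 2×0.1503) × 6.033 = 6.91 mmol/kg

CA = 6.91 mmol/kg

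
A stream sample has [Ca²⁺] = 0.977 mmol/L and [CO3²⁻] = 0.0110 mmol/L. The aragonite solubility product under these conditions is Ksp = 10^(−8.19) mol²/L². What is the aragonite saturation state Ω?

Ω = 1.66

Ksp = 10^(−8.19) = 6.457×10^-9
Ω = [Ca²⁺][CO3²⁻]/Ksp = (0.977×10^-3)(0.0110×10^-3) / 6.457×10^-9 = 1.66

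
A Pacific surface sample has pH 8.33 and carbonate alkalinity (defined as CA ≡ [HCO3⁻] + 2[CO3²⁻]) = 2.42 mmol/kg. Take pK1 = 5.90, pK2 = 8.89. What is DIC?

CA = [HCO3⁻] + 2[CO3²⁻] = (α₁ + 2α₂)·DIC
At pH 8.33: [H⁺]/K1 = 10^-2.43 = 0.0037154, K2/[H⁺] = 10^-0.56 = 0.27542
α₁ = 1/(1 + 0.0037154 + 0.27542) = 1/1.2791 = 0.7818; α₂ = α₁·K2/[H⁺] = 0.2153
α₁ + 2α₂ = 1.2124
DIC = CA / (α₁ + 2α₂) = 2.42 / 1.2124 = 2.00 mmol/kg

DIC = 2.00 mmol/kg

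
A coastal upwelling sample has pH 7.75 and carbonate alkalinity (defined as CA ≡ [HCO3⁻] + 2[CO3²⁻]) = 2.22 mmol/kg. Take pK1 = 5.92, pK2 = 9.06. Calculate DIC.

CA = [HCO3⁻] + 2[CO3²⁻] = (α₁ + 2α₂)·DIC
At pH 7.75: [H⁺]/K1 = 10^-1.83 = 0.014791, K2/[H⁺] = 10^-1.31 = 0.048978
α₁ = 1/(1 + 0.014791 + 0.048978) = 1/1.0638 = 0.9401; α₂ = α₁·K2/[H⁺] = 0.04604
α₁ + 2α₂ = 1.0321
DIC = CA / (α₁ + 2α₂) = 2.22 / 1.0321 = 2.15 mmol/kg

DIC = 2.15 mmol/kg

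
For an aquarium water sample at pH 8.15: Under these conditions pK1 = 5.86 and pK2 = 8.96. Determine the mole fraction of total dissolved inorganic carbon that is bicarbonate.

α₁ = 0.862

α₁ = 1 / (1 + [H⁺]/K1 + K2/[H⁺]) = 1 / (1 + 10^-2.29 + 10^-0.81)
   = 1 / (1 + 0.0051286 + 0.15488) = 1/1.1600 = 0.8621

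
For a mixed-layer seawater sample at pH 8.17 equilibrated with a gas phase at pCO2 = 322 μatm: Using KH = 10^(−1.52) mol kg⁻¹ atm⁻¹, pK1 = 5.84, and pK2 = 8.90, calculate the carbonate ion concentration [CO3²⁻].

[CO2*] = KH · pCO2 = 10^(−1.52) × 322×10^-6 = 9.724×10^-6 mol/kg
α₀ = 1/(1 + K1/[H⁺] + K1K2/[H⁺]²) = 1/(1 + 10^+2.33 + 10^+1.60) = 0.003928
DIC = [CO2*]/α₀ = 9.724×10^-6 / 0.003928 = 2.476 mmol/kg
[CO3²⁻] = α₂·DIC; α₂ = 0.1564, so [CO3²⁻] = 0.1564 × 2.476 = 0.387 mmol/kg

[CO3²⁻] = 0.387 mmol/kg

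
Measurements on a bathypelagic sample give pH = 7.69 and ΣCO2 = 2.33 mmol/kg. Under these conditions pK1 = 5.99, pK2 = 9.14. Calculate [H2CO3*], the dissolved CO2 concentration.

[CO2*] = 0.0440 mmol/kg

α₀ = 1 / (1 + K1/[H⁺] + K1K2/[H⁺]²) = 1 / (1 + 10^+1.70 + 10^+0.25)
   = 1 / (1 + 50.119 + 1.7783) = 1/52.897 = 0.01890
[CO2*] = α₀ × DIC = 0.01890 × 2.33 = 0.0440 mmol/kg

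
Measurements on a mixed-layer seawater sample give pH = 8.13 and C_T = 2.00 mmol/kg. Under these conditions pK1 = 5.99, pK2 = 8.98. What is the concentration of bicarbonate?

α₁ = 1 / (1 + [H⁺]/K1 + K2/[H⁺]) = 1 / (1 + 10^-2.14 + 10^-0.85)
   = 1 / (1 + 0.0072444 + 0.14125) = 1/1.1485 = 0.8707
[HCO3⁻] = α₁ × DIC = 0.8707 × 2.00 = 1.74 mmol/kg

[HCO3⁻] = 1.74 mmol/kg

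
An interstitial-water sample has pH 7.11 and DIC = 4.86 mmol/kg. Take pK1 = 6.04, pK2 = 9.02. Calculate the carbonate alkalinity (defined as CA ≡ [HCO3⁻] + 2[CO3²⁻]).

CA = 4.54 mmol/kg

CA = [HCO3⁻] + 2[CO3²⁻] = (α₁ + 2α₂)·DIC
At pH 7.11: [H⁺]/K1 = 10^-1.07 = 0.085114, K2/[H⁺] = 10^-1.91 = 0.012303
α₁ = 1/(1 + 0.085114 + 0.012303) = 1/1.0974 = 0.9112; α₂ = α₁·K2/[H⁺] = 0.01121
α₁ + 2α₂ = 0.9337
CA = 0.9337 × 4.86 = 4.54 mmol/kg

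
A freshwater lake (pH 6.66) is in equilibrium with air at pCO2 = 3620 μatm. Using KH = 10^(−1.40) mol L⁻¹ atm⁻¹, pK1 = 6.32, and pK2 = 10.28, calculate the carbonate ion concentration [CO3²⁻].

[CO2*] = KH · pCO2 = 10^(−1.40) × 3620×10^-6 = 1.441×10^-4 mol/L
α₀ = 1/(1 + K1/[H⁺] + K1K2/[H⁺]²) = 1/(1 + 10^+0.34 + 10^-3.28) = 0.3136
DIC = [CO2*]/α₀ = 1.441×10^-4 / 0.3136 = 0.4595 mmol/L
[CO3²⁻] = α₂·DIC; α₂ = 0.0001646, so [CO3²⁻] = 0.0001646 × 0.4595 = 7.56×10^-5 mmol/L = 0.0756 μmol/L

[CO3²⁻] = 0.0756 μmol/L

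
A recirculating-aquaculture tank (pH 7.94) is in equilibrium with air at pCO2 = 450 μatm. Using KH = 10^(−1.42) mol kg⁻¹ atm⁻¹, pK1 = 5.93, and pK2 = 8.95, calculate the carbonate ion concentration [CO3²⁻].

[CO2*] = KH · pCO2 = 10^(−1.42) × 450×10^-6 = 1.711×10^-5 mol/kg
α₀ = 1/(1 + K1/[H⁺] + K1K2/[H⁺]²) = 1/(1 + 10^+2.01 + 10^+1.00) = 0.008824
DIC = [CO2*]/α₀ = 1.711×10^-5 / 0.008824 = 1.939 mmol/kg
[CO3²⁻] = α₂·DIC; α₂ = 0.08824, so [CO3²⁻] = 0.08824 × 1.939 = 0.171 mmol/kg

[CO3²⁻] = 0.171 mmol/kg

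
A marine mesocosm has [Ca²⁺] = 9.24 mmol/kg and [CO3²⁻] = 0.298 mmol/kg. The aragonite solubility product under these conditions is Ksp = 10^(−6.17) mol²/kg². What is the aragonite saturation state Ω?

Ω = 4.07

Ksp = 10^(−6.17) = 6.761×10^-7
Ω = [Ca²⁺][CO3²⁻]/Ksp = (9.24×10^-3)(0.298×10^-3) / 6.761×10^-7 = 4.07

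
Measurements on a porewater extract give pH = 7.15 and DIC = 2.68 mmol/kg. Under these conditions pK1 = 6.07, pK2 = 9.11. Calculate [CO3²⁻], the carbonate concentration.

α₂ = 1 / (1 + [H⁺]/K2 + [H⁺]²/(K1K2)) = 1 / (1 + 10^+1.96 + 10^+0.88)
   = 1 / (1 + 91.201 + 7.5858) = 1/99.787 = 0.01002
[CO3²⁻] = α₂ × DIC = 0.01002 × 2.68 = 0.0269 mmol/kg

[CO3²⁻] = 0.0269 mmol/kg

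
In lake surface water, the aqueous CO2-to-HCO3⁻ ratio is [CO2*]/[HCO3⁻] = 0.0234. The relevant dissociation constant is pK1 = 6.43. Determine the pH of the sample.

pH = 8.06

From K1 = [H⁺][HCO3⁻]/[CO2*]:  pH = pK1 − log₁₀([CO2*]/[HCO3⁻])
log₁₀(0.0234) = -1.631
pH = 6.43 − (-1.631) = 8.06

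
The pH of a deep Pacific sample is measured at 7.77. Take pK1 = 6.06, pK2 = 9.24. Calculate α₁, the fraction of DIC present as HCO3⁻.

α₁ = 1 / (1 + [H⁺]/K1 + K2/[H⁺]) = 1 / (1 + 10^-1.71 + 10^-1.47)
   = 1 / (1 + 0.019498 + 0.033884) = 1/1.0534 = 0.9493

α₁ = 0.949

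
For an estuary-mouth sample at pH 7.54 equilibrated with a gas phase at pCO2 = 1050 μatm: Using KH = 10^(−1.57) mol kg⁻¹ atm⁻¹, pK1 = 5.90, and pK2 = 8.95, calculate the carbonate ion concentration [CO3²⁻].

[CO2*] = KH · pCO2 = 10^(−1.57) × 1050×10^-6 = 2.826×10^-5 mol/kg
α₀ = 1/(1 + K1/[H⁺] + K1K2/[H⁺]²) = 1/(1 + 10^+1.64 + 10^+0.23) = 0.02158
DIC = [CO2*]/α₀ = 2.826×10^-5 / 0.02158 = 1.310 mmol/kg
[CO3²⁻] = α₂·DIC; α₂ = 0.03664, so [CO3²⁻] = 0.03664 × 1.310 = 0.0480 mmol/kg

[CO3²⁻] = 0.0480 mmol/kg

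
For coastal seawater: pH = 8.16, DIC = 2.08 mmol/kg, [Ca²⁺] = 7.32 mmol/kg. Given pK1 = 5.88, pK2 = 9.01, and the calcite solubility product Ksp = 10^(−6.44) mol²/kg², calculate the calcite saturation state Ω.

α₂ = 1 / (1 + [H⁺]/K2 + [H⁺]²/(K1K2)) = 1 / (1 + 10^+0.85 + 10^-1.43)
   = 1 / (1 + 7.0795 + 0.037154) = 1/8.1166 = 0.1232
[CO3²⁻] = α₂ × DIC = 0.1232 × 2.08 = 0.2563 mmol/kg
Ksp = 10^(−6.44) = 3.631×10^-7
Ω = [Ca²⁺][CO3²⁻]/Ksp = (7.32×10^-3)(2.563×10^-4) / 3.631×10^-7 = 5.17

Ω = 5.17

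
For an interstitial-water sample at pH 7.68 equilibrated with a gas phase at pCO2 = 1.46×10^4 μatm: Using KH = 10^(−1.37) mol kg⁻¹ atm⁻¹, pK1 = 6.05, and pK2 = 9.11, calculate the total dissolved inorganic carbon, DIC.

[CO2*] = KH · pCO2 = 10^(−1.37) × 1.46×10^4×10^-6 = 6.228×10^-4 mol/kg
α₀ = 1/(1 + K1/[H⁺] + K1K2/[H⁺]²) = 1/(1 + 10^+1.63 + 10^+0.20) = 0.02210
DIC = [CO2*]/α₀ = 6.228×10^-4 / 0.02210 = 28.2 mmol/kg

DIC = 28.2 mmol/kg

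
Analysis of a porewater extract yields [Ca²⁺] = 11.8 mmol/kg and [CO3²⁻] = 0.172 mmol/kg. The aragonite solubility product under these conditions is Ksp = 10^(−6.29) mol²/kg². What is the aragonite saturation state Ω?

Ksp = 10^(−6.29) = 5.129×10^-7
Ω = [Ca²⁺][CO3²⁻]/Ksp = (11.8×10^-3)(0.172×10^-3) / 5.129×10^-7 = 3.96

Ω = 3.96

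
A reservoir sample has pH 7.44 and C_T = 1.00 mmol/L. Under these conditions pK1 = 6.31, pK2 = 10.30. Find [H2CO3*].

[CO2*] = 0.0689 mmol/L

α₀ = 1 / (1 + K1/[H⁺] + K1K2/[H⁺]²) = 1 / (1 + 10^+1.13 + 10^-1.73)
   = 1 / (1 + 13.490 + 0.018621) = 1/14.508 = 0.06893
[CO2*] = α₀ × DIC = 0.06893 × 1.00 = 0.0689 mmol/L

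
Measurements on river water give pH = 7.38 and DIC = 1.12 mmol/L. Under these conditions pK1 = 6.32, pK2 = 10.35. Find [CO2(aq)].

α₀ = 1 / (1 + K1/[H⁺] + K1K2/[H⁺]²) = 1 / (1 + 10^+1.06 + 10^-1.91)
   = 1 / (1 + 11.482 + 0.012303) = 1/12.494 = 0.08004
[CO2*] = α₀ × DIC = 0.08004 × 1.12 = 0.0896 mmol/L

[CO2*] = 0.0896 mmol/L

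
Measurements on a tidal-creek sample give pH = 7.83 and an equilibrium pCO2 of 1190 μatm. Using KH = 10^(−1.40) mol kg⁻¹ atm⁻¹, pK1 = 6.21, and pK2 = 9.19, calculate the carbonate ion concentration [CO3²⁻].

[CO2*] = KH · pCO2 = 10^(−1.40) × 1190×10^-6 = 4.737×10^-5 mol/kg
α₀ = 1/(1 + K1/[H⁺] + K1K2/[H⁺]²) = 1/(1 + 10^+1.62 + 10^+0.26) = 0.02247
DIC = [CO2*]/α₀ = 4.737×10^-5 / 0.02247 = 2.108 mmol/kg
[CO3²⁻] = α₂·DIC; α₂ = 0.04089, so [CO3²⁻] = 0.04089 × 2.108 = 0.0862 mmol/kg

[CO3²⁻] = 0.0862 mmol/kg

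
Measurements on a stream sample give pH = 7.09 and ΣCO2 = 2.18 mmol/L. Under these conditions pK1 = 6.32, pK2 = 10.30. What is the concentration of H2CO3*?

[CO2*] = 0.316 mmol/L

α₀ = 1 / (1 + K1/[H⁺] + K1K2/[H⁺]²) = 1 / (1 + 10^+0.77 + 10^-2.44)
   = 1 / (1 + 5.8884 + 0.0036308) = 1/6.8921 = 0.1451
[CO2*] = α₀ × DIC = 0.1451 × 2.18 = 0.316 mmol/L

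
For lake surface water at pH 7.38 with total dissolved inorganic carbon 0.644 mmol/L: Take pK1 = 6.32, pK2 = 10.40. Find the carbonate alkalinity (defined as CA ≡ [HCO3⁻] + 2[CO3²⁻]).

CA = 0.593 mmol/L

CA = [HCO3⁻] + 2[CO3²⁻] = (α₁ + 2α₂)·DIC
At pH 7.38: [H⁺]/K1 = 10^-1.06 = 0.087096, K2/[H⁺] = 10^-3.02 = 0.00095499
α₁ = 1/(1 + 0.087096 + 0.00095499) = 1/1.0881 = 0.9191; α₂ = α₁·K2/[H⁺] = 0.0008777
α₁ + 2α₂ = 0.9208
CA = 0.9208 × 0.644 = 0.593 mmol/L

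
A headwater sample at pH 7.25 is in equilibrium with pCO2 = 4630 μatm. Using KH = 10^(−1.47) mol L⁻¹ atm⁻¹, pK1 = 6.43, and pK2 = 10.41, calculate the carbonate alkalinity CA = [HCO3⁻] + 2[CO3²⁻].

[CO2*] = KH · pCO2 = 10^(−1.47) × 4630×10^-6 = 1.569×10^-4 mol/L
α₀ = 1/(1 + K1/[H⁺] + K1K2/[H⁺]²) = 1/(1 + 10^+0.82 + 10^-2.34) = 0.1314
DIC = [CO2*]/α₀ = 1.569×10^-4 / 0.1314 = 1.194 mmol/L
CA = (α₁ + 2α₂)·DIC = (0.8680 + 2×0.0006005) × 1.194 = 1.04 mmol/L

CA = 1.04 mmol/L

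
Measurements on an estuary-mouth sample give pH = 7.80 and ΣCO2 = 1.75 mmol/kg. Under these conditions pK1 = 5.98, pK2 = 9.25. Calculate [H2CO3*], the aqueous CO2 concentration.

[CO2*] = 0.0252 mmol/kg

α₀ = 1 / (1 + K1/[H⁺] + K1K2/[H⁺]²) = 1 / (1 + 10^+1.82 + 10^+0.37)
   = 1 / (1 + 66.069 + 2.3442) = 1/69.414 = 0.01441
[CO2*] = α₀ × DIC = 0.01441 × 1.75 = 0.0252 mmol/kg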